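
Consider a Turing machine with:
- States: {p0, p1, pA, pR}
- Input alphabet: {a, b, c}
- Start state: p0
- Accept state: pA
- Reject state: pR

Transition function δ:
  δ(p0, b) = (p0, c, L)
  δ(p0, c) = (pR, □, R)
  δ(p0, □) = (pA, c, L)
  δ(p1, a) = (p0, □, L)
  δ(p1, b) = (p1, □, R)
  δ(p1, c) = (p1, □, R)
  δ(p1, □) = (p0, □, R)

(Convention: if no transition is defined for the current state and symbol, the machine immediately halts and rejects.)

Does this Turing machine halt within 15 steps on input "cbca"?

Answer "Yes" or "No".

Execution trace:
Initial: [p0]cbca
Step 1: δ(p0, c) = (pR, □, R) → □[pR]bca

The machine reaches the reject state pR and halts.
The machine halted after 1 step (within the 15-step bound).

Answer: Yes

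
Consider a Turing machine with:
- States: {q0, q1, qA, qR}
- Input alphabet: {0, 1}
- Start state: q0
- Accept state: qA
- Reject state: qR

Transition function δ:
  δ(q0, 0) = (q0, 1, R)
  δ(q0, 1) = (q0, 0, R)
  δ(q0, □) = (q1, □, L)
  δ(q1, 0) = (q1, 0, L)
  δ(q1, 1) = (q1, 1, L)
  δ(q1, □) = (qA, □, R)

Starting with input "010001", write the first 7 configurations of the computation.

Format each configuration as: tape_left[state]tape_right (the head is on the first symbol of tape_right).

Transitions applied:
Step 1: δ(q0, 0) = (q0, 1, R)
Step 2: δ(q0, 1) = (q0, 0, R)
Step 3: δ(q0, 0) = (q0, 1, R)
Step 4: δ(q0, 0) = (q0, 1, R)
Step 5: δ(q0, 0) = (q0, 1, R)
Step 6: δ(q0, 1) = (q0, 0, R)

The first 7 configurations are:
[q0]010001 ⊢ 1[q0]10001 ⊢ 10[q0]0001 ⊢ 101[q0]001 ⊢ 1011[q0]01 ⊢ 10111[q0]1 ⊢ 101110[q0]□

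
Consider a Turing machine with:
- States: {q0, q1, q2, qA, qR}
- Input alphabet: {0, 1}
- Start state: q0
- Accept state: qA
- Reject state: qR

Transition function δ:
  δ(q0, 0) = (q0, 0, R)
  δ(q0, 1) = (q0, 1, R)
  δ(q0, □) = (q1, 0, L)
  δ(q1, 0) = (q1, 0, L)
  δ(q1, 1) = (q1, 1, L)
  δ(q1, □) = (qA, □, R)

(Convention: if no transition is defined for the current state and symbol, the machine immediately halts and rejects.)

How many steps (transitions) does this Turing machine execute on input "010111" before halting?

Execution trace:
Initial: [q0]010111
Step 1: δ(q0, 0) = (q0, 0, R) → 0[q0]10111
Step 2: δ(q0, 1) = (q0, 1, R) → 01[q0]0111
Step 3: δ(q0, 0) = (q0, 0, R) → 010[q0]111
Step 4: δ(q0, 1) = (q0, 1, R) → 0101[q0]11
Step 5: δ(q0, 1) = (q0, 1, R) → 01011[q0]1
Step 6: δ(q0, 1) = (q0, 1, R) → 010111[q0]□
Step 7: δ(q0, □) = (q1, 0, L) → 01011[q1]10
Step 8: δ(q1, 1) = (q1, 1, L) → 0101[q1]110
Step 9: δ(q1, 1) = (q1, 1, L) → 010[q1]1110
Step 10: δ(q1, 1) = (q1, 1, L) → 01[q1]01110
Step 11: δ(q1, 0) = (q1, 0, L) → 0[q1]101110
Step 12: δ(q1, 1) = (q1, 1, L) → [q1]0101110
Step 13: δ(q1, 0) = (q1, 0, L) → [q1]□0101110
Step 14: δ(q1, □) = (qA, □, R) → □[qA]0101110

The machine reaches the accept state qA and halts.

The machine executed 14 steps before halting.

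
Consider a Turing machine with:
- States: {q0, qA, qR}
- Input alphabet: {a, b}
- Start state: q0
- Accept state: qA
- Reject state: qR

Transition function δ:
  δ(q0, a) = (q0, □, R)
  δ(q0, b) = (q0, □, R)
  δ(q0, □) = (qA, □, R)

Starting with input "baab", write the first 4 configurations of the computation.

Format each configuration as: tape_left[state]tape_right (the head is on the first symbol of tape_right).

Transitions applied:
Step 1: δ(q0, b) = (q0, □, R)
Step 2: δ(q0, a) = (q0, □, R)
Step 3: δ(q0, a) = (q0, □, R)

The first 4 configurations are:
[q0]baab ⊢ □[q0]aab ⊢ □□[q0]ab ⊢ □□□[q0]b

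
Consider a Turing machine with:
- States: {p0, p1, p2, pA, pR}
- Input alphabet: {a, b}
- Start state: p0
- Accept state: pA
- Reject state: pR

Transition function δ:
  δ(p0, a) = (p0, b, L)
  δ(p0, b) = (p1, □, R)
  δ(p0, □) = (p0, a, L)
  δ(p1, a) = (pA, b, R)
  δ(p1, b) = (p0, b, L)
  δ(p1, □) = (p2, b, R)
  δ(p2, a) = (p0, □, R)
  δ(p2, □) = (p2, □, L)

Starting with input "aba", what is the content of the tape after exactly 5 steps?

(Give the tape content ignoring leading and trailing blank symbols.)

Execution trace:
Initial: [p0]aba
Step 1: δ(p0, a) = (p0, b, L) → [p0]□bba
Step 2: δ(p0, □) = (p0, a, L) → [p0]□abba
Step 3: δ(p0, □) = (p0, a, L) → [p0]□aabba
Step 4: δ(p0, □) = (p0, a, L) → [p0]□aaabba
Step 5: δ(p0, □) = (p0, a, L) → [p0]□aaaabba

After 5 steps, the tape (ignoring leading/trailing blanks) is: aaaabba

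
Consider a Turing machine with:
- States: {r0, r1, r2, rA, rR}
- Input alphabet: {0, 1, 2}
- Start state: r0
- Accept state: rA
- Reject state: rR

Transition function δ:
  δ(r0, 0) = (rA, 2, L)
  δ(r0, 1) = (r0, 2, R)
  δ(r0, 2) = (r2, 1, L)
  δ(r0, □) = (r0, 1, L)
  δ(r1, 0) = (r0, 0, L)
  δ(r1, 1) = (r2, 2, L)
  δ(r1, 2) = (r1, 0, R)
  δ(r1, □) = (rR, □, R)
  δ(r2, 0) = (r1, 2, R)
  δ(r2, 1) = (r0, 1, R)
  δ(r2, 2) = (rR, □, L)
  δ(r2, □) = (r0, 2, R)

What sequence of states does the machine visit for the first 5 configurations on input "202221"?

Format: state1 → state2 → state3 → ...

Execution trace:
Initial: [r0]202221
Step 1: δ(r0, 2) = (r2, 1, L) → [r2]□102221
Step 2: δ(r2, □) = (r0, 2, R) → 2[r0]102221
Step 3: δ(r0, 1) = (r0, 2, R) → 22[r0]02221
Step 4: δ(r0, 0) = (rA, 2, L) → 2[rA]222221

The machine reaches the accept state rA and halts.

State sequence: r0 → r2 → r0 → r0 → rA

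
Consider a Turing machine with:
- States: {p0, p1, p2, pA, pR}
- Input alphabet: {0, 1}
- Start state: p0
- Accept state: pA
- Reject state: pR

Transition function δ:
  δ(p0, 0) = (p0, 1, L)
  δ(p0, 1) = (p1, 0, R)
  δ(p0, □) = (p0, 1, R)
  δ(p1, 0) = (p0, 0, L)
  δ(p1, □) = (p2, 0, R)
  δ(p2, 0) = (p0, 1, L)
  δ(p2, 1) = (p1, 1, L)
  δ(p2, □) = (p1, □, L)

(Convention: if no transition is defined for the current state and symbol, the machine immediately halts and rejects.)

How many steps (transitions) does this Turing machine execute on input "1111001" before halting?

Execution trace:
Initial: [p0]1111001
Step 1: δ(p0, 1) = (p1, 0, R) → 0[p1]111001

No transition is defined for δ(p1, 1). By convention the machine halts and rejects.

The machine executed 1 step before halting.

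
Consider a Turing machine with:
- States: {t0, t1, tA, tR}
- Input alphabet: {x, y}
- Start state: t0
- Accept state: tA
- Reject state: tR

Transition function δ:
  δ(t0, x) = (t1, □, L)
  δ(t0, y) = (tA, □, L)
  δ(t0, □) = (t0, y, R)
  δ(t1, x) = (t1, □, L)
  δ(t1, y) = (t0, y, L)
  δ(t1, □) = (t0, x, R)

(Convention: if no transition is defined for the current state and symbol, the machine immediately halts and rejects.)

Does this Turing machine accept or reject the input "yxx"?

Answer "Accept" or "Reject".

Execution trace:
Initial: [t0]yxx
Step 1: δ(t0, y) = (tA, □, L) → [tA]□□xx

The machine reaches the accept state tA and halts.

Answer: Accept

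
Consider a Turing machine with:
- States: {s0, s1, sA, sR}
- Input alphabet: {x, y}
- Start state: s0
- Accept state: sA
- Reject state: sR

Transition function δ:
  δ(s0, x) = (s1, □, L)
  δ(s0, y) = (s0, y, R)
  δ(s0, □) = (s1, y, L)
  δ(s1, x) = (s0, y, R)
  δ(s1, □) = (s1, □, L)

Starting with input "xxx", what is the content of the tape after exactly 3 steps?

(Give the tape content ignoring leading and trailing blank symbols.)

Execution trace:
Initial: [s0]xxx
Step 1: δ(s0, x) = (s1, □, L) → [s1]□□xx
Step 2: δ(s1, □) = (s1, □, L) → [s1]□□□xx
Step 3: δ(s1, □) = (s1, □, L) → [s1]□□□□xx

After 3 steps, the tape (ignoring leading/trailing blanks) is: xx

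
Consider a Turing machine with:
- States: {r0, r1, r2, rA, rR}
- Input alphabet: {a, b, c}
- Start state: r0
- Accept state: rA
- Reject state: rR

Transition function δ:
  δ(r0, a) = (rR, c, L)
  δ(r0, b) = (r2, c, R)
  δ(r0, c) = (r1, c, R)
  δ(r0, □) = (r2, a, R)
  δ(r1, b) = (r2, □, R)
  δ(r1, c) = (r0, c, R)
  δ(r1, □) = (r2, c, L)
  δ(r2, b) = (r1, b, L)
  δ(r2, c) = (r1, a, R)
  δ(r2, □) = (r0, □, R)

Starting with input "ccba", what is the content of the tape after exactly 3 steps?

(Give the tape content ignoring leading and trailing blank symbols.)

Execution trace:
Initial: [r0]ccba
Step 1: δ(r0, c) = (r1, c, R) → c[r1]cba
Step 2: δ(r1, c) = (r0, c, R) → cc[r0]ba
Step 3: δ(r0, b) = (r2, c, R) → ccc[r2]a

No transition is defined for δ(r2, a). By convention the machine halts and rejects.

After 3 steps, the tape (ignoring leading/trailing blanks) is: ccca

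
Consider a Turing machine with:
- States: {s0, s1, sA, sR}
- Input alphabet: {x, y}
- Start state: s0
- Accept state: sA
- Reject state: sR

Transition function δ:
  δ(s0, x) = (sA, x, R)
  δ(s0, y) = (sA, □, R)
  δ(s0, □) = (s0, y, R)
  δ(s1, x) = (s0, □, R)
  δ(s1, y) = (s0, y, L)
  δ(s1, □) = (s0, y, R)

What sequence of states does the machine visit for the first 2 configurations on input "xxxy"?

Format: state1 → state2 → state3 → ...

Execution trace:
Initial: [s0]xxxy
Step 1: δ(s0, x) = (sA, x, R) → x[sA]xxy

The machine reaches the accept state sA and halts.

State sequence: s0 → sA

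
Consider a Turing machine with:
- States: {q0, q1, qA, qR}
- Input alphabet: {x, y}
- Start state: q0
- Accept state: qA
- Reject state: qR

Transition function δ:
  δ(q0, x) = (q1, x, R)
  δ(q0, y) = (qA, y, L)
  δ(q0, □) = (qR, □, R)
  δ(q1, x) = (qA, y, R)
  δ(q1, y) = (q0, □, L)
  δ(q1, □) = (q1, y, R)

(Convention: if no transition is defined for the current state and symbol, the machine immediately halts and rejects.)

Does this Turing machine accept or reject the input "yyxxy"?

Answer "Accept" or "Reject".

Execution trace:
Initial: [q0]yyxxy
Step 1: δ(q0, y) = (qA, y, L) → [qA]□yyxxy

The machine reaches the accept state qA and halts.

Answer: Accept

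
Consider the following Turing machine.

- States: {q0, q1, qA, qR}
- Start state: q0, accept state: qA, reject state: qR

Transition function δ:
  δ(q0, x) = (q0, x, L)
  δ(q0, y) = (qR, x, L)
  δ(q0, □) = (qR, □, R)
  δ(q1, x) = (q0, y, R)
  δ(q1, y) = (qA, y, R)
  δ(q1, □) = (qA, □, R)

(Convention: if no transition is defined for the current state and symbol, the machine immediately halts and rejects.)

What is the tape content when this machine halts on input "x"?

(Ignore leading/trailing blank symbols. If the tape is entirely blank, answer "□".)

Execution trace:
Initial: [q0]x
Step 1: δ(q0, x) = (q0, x, L) → [q0]□x
Step 2: δ(q0, □) = (qR, □, R) → □[qR]x

The machine reaches the reject state qR and halts.

Final tape (ignoring leading/trailing blanks): x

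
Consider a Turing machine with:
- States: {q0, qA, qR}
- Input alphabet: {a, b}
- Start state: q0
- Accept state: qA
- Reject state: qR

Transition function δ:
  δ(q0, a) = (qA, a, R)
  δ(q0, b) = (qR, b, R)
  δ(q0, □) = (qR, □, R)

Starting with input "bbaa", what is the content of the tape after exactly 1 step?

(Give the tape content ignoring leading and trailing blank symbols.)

Execution trace:
Initial: [q0]bbaa
Step 1: δ(q0, b) = (qR, b, R) → b[qR]baa

The machine reaches the reject state qR and halts.

After 1 step, the tape (ignoring leading/trailing blanks) is: bbaa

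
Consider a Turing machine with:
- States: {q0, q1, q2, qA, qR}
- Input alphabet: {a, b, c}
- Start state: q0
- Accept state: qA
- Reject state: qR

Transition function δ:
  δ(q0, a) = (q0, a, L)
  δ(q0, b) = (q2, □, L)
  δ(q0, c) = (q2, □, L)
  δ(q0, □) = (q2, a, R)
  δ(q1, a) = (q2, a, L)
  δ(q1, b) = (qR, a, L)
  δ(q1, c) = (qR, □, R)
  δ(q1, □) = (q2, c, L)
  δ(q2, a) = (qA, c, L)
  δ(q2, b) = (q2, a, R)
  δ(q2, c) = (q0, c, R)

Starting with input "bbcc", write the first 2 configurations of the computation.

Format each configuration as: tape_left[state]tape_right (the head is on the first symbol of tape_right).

Transitions applied:
Step 1: δ(q0, b) = (q2, □, L)

The first 2 configurations are:
[q0]bbcc ⊢ [q2]□□bcc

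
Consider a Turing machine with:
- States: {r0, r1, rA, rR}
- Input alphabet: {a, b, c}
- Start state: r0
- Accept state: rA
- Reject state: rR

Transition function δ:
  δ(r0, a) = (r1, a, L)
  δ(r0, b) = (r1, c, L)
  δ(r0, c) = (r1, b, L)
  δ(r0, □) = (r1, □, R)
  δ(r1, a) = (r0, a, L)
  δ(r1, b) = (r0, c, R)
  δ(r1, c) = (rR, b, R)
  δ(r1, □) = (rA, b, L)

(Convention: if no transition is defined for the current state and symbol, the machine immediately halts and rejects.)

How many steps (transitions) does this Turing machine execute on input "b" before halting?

Execution trace:
Initial: [r0]b
Step 1: δ(r0, b) = (r1, c, L) → [r1]□c
Step 2: δ(r1, □) = (rA, b, L) → [rA]□bc

The machine reaches the accept state rA and halts.

The machine executed 2 steps before halting.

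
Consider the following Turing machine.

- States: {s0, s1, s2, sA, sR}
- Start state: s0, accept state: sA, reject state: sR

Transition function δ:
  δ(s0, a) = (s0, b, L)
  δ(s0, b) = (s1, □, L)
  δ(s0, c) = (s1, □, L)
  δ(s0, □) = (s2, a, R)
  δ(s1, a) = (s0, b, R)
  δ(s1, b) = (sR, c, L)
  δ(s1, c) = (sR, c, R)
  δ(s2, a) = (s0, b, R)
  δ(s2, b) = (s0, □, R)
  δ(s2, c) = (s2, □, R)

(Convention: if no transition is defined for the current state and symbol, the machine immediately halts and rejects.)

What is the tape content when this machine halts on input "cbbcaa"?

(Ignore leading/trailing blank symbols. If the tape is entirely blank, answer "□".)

Execution trace:
Initial: [s0]cbbcaa
Step 1: δ(s0, c) = (s1, □, L) → [s1]□□bbcaa

No transition is defined for δ(s1, □). By convention the machine halts and rejects.

Final tape (ignoring leading/trailing blanks): bbcaa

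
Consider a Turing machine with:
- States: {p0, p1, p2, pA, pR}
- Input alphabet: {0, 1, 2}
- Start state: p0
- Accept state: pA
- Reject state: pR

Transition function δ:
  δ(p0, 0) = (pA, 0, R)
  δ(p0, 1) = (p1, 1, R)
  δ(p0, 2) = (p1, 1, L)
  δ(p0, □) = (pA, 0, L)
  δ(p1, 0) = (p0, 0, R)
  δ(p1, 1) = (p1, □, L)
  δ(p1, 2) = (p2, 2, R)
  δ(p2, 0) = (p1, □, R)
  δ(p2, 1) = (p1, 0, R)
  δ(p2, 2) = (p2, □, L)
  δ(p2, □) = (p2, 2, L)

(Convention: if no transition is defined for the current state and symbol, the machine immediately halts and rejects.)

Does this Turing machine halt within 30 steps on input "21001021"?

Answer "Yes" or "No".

Execution trace:
Initial: [p0]21001021
Step 1: δ(p0, 2) = (p1, 1, L) → [p1]□11001021

No transition is defined for δ(p1, □). By convention the machine halts and rejects.
The machine halted after 1 step (within the 30-step bound).

Answer: Yes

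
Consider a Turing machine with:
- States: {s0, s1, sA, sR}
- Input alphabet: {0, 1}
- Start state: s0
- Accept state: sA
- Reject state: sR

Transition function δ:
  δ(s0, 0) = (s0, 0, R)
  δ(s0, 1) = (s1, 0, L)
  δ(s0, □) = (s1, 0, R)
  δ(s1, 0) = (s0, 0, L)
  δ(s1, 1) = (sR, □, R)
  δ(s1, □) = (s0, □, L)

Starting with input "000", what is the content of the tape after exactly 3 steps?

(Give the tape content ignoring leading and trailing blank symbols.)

Execution trace:
Initial: [s0]000
Step 1: δ(s0, 0) = (s0, 0, R) → 0[s0]00
Step 2: δ(s0, 0) = (s0, 0, R) → 00[s0]0
Step 3: δ(s0, 0) = (s0, 0, R) → 000[s0]□

After 3 steps, the tape (ignoring leading/trailing blanks) is: 000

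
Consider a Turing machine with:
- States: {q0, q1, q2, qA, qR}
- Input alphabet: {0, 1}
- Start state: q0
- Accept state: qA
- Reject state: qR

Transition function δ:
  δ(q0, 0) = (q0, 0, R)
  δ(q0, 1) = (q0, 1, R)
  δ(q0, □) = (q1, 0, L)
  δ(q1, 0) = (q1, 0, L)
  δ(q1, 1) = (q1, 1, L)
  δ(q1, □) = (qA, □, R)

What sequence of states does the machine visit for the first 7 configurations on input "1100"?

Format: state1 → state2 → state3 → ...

Execution trace:
Initial: [q0]1100
Step 1: δ(q0, 1) = (q0, 1, R) → 1[q0]100
Step 2: δ(q0, 1) = (q0, 1, R) → 11[q0]00
Step 3: δ(q0, 0) = (q0, 0, R) → 110[q0]0
Step 4: δ(q0, 0) = (q0, 0, R) → 1100[q0]□
Step 5: δ(q0, □) = (q1, 0, L) → 110[q1]00
Step 6: δ(q1, 0) = (q1, 0, L) → 11[q1]000

State sequence: q0 → q0 → q0 → q0 → q0 → q1 → q1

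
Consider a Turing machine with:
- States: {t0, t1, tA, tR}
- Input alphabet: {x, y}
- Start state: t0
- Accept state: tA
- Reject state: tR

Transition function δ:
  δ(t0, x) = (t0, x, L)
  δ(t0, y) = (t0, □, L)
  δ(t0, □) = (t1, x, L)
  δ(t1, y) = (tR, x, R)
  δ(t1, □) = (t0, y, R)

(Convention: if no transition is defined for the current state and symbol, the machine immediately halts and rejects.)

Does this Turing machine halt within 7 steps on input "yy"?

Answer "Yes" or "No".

Execution trace:
Initial: [t0]yy
Step 1: δ(t0, y) = (t0, □, L) → [t0]□□y
Step 2: δ(t0, □) = (t1, x, L) → [t1]□x□y
Step 3: δ(t1, □) = (t0, y, R) → y[t0]x□y
Step 4: δ(t0, x) = (t0, x, L) → [t0]yx□y
Step 5: δ(t0, y) = (t0, □, L) → [t0]□□x□y
Step 6: δ(t0, □) = (t1, x, L) → [t1]□x□x□y
Step 7: δ(t1, □) = (t0, y, R) → y[t0]x□x□y

The machine has not reached a halting state after 7 steps.
The machine did not halt within the 7-step bound.

Answer: No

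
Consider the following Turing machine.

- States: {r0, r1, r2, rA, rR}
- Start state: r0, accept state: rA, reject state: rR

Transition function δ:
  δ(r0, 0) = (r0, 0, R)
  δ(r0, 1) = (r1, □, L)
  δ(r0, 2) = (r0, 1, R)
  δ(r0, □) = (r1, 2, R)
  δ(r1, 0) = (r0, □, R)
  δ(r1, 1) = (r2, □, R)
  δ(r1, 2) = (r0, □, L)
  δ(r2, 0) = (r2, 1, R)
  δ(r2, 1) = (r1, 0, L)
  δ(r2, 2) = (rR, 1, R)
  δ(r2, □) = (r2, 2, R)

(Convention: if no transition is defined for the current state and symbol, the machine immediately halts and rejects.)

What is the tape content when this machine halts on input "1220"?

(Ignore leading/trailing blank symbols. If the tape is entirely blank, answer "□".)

Execution trace:
Initial: [r0]1220
Step 1: δ(r0, 1) = (r1, □, L) → [r1]□□220

No transition is defined for δ(r1, □). By convention the machine halts and rejects.

Final tape (ignoring leading/trailing blanks): 220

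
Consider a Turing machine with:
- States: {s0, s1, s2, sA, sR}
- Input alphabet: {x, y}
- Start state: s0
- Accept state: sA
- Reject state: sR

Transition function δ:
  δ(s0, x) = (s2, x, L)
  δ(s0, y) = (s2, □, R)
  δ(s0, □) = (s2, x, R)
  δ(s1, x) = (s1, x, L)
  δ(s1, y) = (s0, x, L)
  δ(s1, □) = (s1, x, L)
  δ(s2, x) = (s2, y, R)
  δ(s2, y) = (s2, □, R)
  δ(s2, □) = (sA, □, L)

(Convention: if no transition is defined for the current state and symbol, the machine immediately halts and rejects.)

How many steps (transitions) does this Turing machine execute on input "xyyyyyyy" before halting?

Execution trace:
Initial: [s0]xyyyyyyy
Step 1: δ(s0, x) = (s2, x, L) → [s2]□xyyyyyyy
Step 2: δ(s2, □) = (sA, □, L) → [sA]□□xyyyyyyy

The machine reaches the accept state sA and halts.

The machine executed 2 steps before halting.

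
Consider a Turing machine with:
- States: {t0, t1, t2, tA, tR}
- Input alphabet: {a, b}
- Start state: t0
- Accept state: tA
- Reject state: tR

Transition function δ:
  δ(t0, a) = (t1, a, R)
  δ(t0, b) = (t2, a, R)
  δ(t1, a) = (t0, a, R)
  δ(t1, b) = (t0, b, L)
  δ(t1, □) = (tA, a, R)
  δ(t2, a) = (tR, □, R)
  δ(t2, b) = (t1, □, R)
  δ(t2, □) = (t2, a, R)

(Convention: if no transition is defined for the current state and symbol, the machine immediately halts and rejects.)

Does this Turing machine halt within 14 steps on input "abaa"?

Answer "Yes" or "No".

Execution trace:
Initial: [t0]abaa
Step 1: δ(t0, a) = (t1, a, R) → a[t1]baa
Step 2: δ(t1, b) = (t0, b, L) → [t0]abaa
Step 3: δ(t0, a) = (t1, a, R) → a[t1]baa
Step 4: δ(t1, b) = (t0, b, L) → [t0]abaa
Step 5: δ(t0, a) = (t1, a, R) → a[t1]baa
Step 6: δ(t1, b) = (t0, b, L) → [t0]abaa
Step 7: δ(t0, a) = (t1, a, R) → a[t1]baa
Step 8: δ(t1, b) = (t0, b, L) → [t0]abaa
Step 9: δ(t0, a) = (t1, a, R) → a[t1]baa
Step 10: δ(t1, b) = (t0, b, L) → [t0]abaa
Step 11: δ(t0, a) = (t1, a, R) → a[t1]baa
Step 12: δ(t1, b) = (t0, b, L) → [t0]abaa
Step 13: δ(t0, a) = (t1, a, R) → a[t1]baa
Step 14: δ(t1, b) = (t0, b, L) → [t0]abaa

The machine has not reached a halting state after 14 steps.
The machine did not halt within the 14-step bound.

Answer: No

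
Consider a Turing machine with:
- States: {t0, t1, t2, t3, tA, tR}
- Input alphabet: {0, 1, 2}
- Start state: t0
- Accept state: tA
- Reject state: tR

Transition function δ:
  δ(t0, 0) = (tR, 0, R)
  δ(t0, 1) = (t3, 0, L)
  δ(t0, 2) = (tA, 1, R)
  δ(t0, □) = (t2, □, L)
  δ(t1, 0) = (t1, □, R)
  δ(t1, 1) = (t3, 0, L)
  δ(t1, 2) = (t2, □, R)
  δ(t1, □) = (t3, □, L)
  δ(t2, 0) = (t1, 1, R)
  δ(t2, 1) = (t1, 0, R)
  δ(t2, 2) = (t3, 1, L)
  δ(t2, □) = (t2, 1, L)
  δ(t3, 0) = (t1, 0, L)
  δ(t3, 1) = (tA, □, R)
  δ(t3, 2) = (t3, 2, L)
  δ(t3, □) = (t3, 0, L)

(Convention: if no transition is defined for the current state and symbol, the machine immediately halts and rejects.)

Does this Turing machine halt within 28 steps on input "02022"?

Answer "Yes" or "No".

Execution trace:
Initial: [t0]02022
Step 1: δ(t0, 0) = (tR, 0, R) → 0[tR]2022

The machine reaches the reject state tR and halts.
The machine halted after 1 step (within the 28-step bound).

Answer: Yes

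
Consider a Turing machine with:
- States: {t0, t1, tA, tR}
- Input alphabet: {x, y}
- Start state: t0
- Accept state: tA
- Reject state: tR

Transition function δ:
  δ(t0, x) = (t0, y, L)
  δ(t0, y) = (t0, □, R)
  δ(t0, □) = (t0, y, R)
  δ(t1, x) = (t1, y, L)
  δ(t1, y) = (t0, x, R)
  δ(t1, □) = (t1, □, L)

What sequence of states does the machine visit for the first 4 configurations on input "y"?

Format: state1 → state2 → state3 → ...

Execution trace:
Initial: [t0]y
Step 1: δ(t0, y) = (t0, □, R) → □[t0]□
Step 2: δ(t0, □) = (t0, y, R) → □y[t0]□
Step 3: δ(t0, □) = (t0, y, R) → □yy[t0]□

State sequence: t0 → t0 → t0 → t0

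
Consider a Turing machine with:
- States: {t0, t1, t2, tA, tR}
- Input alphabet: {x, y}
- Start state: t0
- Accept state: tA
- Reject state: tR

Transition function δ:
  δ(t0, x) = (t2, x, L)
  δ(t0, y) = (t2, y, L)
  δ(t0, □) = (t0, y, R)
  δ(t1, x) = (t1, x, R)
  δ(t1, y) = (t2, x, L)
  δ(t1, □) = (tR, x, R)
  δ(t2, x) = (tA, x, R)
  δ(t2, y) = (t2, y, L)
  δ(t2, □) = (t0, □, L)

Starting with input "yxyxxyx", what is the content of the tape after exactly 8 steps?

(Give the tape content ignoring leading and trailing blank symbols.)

Execution trace:
Initial: [t0]yxyxxyx
Step 1: δ(t0, y) = (t2, y, L) → [t2]□yxyxxyx
Step 2: δ(t2, □) = (t0, □, L) → [t0]□□yxyxxyx
Step 3: δ(t0, □) = (t0, y, R) → y[t0]□yxyxxyx
Step 4: δ(t0, □) = (t0, y, R) → yy[t0]yxyxxyx
Step 5: δ(t0, y) = (t2, y, L) → y[t2]yyxyxxyx
Step 6: δ(t2, y) = (t2, y, L) → [t2]yyyxyxxyx
Step 7: δ(t2, y) = (t2, y, L) → [t2]□yyyxyxxyx
Step 8: δ(t2, □) = (t0, □, L) → [t0]□□yyyxyxxyx

After 8 steps, the tape (ignoring leading/trailing blanks) is: yyyxyxxyx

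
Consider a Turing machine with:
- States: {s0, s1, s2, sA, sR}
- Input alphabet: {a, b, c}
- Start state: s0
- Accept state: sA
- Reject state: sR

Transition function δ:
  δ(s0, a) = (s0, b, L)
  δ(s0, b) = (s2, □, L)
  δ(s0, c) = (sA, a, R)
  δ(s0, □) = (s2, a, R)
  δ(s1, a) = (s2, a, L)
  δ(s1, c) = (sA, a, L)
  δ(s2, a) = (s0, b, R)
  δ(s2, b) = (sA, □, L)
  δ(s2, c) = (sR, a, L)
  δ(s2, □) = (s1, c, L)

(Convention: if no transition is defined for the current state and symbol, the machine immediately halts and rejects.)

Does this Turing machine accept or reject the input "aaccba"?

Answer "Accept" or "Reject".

Execution trace:
Initial: [s0]aaccba
Step 1: δ(s0, a) = (s0, b, L) → [s0]□baccba
Step 2: δ(s0, □) = (s2, a, R) → a[s2]baccba
Step 3: δ(s2, b) = (sA, □, L) → [sA]a□accba

The machine reaches the accept state sA and halts.

Answer: Accept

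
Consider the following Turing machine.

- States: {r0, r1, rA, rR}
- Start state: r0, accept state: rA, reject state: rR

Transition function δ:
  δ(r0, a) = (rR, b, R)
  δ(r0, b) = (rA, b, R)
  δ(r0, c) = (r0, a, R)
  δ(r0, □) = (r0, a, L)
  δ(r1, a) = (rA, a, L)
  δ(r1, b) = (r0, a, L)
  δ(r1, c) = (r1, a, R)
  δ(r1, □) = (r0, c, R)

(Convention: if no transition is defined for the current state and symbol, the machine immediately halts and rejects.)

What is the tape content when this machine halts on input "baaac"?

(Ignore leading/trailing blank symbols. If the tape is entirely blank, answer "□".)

Execution trace:
Initial: [r0]baaac
Step 1: δ(r0, b) = (rA, b, R) → b[rA]aaac

The machine reaches the accept state rA and halts.

Final tape (ignoring leading/trailing blanks): baaac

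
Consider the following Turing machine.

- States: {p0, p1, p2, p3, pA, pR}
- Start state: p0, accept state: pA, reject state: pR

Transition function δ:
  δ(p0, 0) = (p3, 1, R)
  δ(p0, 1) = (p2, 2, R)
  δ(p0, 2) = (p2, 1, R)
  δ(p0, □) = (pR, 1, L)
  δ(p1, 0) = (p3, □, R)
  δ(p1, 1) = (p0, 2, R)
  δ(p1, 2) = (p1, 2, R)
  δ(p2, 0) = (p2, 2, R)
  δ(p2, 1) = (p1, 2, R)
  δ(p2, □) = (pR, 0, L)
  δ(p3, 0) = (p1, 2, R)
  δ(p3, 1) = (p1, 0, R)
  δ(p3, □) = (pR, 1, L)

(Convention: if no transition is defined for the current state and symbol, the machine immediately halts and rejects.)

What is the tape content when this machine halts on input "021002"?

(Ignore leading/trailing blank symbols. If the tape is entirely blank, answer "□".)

Execution trace:
Initial: [p0]021002
Step 1: δ(p0, 0) = (p3, 1, R) → 1[p3]21002

No transition is defined for δ(p3, 2). By convention the machine halts and rejects.

Final tape (ignoring leading/trailing blanks): 121002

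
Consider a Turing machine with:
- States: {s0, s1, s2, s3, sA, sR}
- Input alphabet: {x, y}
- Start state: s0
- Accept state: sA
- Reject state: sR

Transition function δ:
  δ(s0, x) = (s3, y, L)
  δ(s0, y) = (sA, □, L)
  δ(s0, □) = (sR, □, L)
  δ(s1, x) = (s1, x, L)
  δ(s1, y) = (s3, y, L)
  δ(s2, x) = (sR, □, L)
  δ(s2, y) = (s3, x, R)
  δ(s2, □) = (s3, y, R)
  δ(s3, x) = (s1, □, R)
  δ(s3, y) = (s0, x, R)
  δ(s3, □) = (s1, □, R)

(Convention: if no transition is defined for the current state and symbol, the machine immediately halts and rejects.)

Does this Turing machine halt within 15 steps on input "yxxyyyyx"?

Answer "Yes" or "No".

Execution trace:
Initial: [s0]yxxyyyyx
Step 1: δ(s0, y) = (sA, □, L) → [sA]□□xxyyyyx

The machine reaches the accept state sA and halts.
The machine halted after 1 step (within the 15-step bound).

Answer: Yes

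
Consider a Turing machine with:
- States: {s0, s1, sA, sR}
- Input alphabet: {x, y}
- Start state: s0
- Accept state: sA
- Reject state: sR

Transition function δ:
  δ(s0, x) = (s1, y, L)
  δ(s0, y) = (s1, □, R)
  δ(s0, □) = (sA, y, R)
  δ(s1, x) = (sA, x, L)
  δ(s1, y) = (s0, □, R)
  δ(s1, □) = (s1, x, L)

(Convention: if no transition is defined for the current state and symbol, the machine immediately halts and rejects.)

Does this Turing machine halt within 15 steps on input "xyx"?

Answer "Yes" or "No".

Execution trace:
Initial: [s0]xyx
Step 1: δ(s0, x) = (s1, y, L) → [s1]□yyx
Step 2: δ(s1, □) = (s1, x, L) → [s1]□xyyx
Step 3: δ(s1, □) = (s1, x, L) → [s1]□xxyyx
Step 4: δ(s1, □) = (s1, x, L) → [s1]□xxxyyx
Step 5: δ(s1, □) = (s1, x, L) → [s1]□xxxxyyx
Step 6: δ(s1, □) = (s1, x, L) → [s1]□xxxxxyyx
Step 7: δ(s1, □) = (s1, x, L) → [s1]□xxxxxxyyx
Step 8: δ(s1, □) = (s1, x, L) → [s1]□xxxxxxxyyx
Step 9: δ(s1, □) = (s1, x, L) → [s1]□xxxxxxxxyyx
Step 10: δ(s1, □) = (s1, x, L) → [s1]□xxxxxxxxxyyx
Step 11: δ(s1, □) = (s1, x, L) → [s1]□xxxxxxxxxxyyx
Step 12: δ(s1, □) = (s1, x, L) → [s1]□xxxxxxxxxxxyyx
Step 13: δ(s1, □) = (s1, x, L) → [s1]□xxxxxxxxxxxxyyx
Step 14: δ(s1, □) = (s1, x, L) → [s1]□xxxxxxxxxxxxxyyx
Step 15: δ(s1, □) = (s1, x, L) → [s1]□xxxxxxxxxxxxxxyyx

The machine has not reached a halting state after 15 steps.
The machine did not halt within the 15-step bound.

Answer: No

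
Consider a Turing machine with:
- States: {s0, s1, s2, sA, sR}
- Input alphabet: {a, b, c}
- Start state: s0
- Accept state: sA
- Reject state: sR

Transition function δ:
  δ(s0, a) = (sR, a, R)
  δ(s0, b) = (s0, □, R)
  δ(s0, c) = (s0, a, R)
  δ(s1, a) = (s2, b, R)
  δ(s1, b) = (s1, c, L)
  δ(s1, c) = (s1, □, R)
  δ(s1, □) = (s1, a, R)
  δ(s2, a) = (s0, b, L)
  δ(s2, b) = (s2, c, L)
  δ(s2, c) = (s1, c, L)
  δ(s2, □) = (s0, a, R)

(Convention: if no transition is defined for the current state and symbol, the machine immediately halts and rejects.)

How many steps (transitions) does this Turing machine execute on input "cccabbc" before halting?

Execution trace:
Initial: [s0]cccabbc
Step 1: δ(s0, c) = (s0, a, R) → a[s0]ccabbc
Step 2: δ(s0, c) = (s0, a, R) → aa[s0]cabbc
Step 3: δ(s0, c) = (s0, a, R) → aaa[s0]abbc
Step 4: δ(s0, a) = (sR, a, R) → aaaa[sR]bbc

The machine reaches the reject state sR and halts.

The machine executed 4 steps before halting.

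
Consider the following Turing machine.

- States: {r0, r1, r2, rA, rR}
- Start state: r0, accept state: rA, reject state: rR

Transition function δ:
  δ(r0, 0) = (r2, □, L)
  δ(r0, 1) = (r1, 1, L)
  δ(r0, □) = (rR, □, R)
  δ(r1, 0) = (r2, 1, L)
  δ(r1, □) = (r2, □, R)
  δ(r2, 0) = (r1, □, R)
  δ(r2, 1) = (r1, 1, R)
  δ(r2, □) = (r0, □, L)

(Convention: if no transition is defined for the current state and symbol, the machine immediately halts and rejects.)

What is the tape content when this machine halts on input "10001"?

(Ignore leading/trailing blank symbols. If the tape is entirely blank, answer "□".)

Execution trace:
Initial: [r0]10001
Step 1: δ(r0, 1) = (r1, 1, L) → [r1]□10001
Step 2: δ(r1, □) = (r2, □, R) → □[r2]10001
Step 3: δ(r2, 1) = (r1, 1, R) → □1[r1]0001
Step 4: δ(r1, 0) = (r2, 1, L) → □[r2]11001
Step 5: δ(r2, 1) = (r1, 1, R) → □1[r1]1001

No transition is defined for δ(r1, 1). By convention the machine halts and rejects.

Final tape (ignoring leading/trailing blanks): 11001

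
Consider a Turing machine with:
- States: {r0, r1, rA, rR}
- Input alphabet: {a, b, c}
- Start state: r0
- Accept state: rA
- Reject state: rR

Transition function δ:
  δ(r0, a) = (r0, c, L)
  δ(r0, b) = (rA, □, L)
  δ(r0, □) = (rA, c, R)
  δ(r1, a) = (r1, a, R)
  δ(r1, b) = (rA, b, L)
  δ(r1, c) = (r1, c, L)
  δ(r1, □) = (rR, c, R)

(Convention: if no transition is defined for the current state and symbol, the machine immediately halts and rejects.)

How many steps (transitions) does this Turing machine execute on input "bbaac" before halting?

Execution trace:
Initial: [r0]bbaac
Step 1: δ(r0, b) = (rA, □, L) → [rA]□□baac

The machine reaches the accept state rA and halts.

The machine executed 1 step before halting.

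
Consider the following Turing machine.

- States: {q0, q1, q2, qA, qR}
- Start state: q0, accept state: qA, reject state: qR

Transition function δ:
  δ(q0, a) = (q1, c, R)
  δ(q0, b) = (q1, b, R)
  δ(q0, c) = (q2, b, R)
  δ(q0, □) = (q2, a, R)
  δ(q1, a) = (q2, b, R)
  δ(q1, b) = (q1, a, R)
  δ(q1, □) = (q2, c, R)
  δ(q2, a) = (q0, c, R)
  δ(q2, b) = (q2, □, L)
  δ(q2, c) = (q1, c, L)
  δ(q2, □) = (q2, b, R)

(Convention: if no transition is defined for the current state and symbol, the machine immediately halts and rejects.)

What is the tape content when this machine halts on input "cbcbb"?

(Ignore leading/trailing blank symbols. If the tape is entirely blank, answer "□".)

Execution trace:
Initial: [q0]cbcbb
Step 1: δ(q0, c) = (q2, b, R) → b[q2]bcbb
Step 2: δ(q2, b) = (q2, □, L) → [q2]b□cbb
Step 3: δ(q2, b) = (q2, □, L) → [q2]□□□cbb
Step 4: δ(q2, □) = (q2, b, R) → b[q2]□□cbb
Step 5: δ(q2, □) = (q2, b, R) → bb[q2]□cbb
Step 6: δ(q2, □) = (q2, b, R) → bbb[q2]cbb
Step 7: δ(q2, c) = (q1, c, L) → bb[q1]bcbb
Step 8: δ(q1, b) = (q1, a, R) → bba[q1]cbb

No transition is defined for δ(q1, c). By convention the machine halts and rejects.

Final tape (ignoring leading/trailing blanks): bbacbb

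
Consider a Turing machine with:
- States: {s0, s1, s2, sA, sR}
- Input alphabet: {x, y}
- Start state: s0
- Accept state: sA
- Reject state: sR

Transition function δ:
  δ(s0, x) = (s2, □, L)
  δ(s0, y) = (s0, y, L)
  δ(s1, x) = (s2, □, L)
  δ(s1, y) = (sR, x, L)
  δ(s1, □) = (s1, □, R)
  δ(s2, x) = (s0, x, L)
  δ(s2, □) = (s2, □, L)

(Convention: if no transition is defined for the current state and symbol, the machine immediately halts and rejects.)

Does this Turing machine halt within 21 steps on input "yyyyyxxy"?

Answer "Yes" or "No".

Execution trace:
Initial: [s0]yyyyyxxy
Step 1: δ(s0, y) = (s0, y, L) → [s0]□yyyyyxxy

No transition is defined for δ(s0, □). By convention the machine halts and rejects.
The machine halted after 1 step (within the 21-step bound).

Answer: Yes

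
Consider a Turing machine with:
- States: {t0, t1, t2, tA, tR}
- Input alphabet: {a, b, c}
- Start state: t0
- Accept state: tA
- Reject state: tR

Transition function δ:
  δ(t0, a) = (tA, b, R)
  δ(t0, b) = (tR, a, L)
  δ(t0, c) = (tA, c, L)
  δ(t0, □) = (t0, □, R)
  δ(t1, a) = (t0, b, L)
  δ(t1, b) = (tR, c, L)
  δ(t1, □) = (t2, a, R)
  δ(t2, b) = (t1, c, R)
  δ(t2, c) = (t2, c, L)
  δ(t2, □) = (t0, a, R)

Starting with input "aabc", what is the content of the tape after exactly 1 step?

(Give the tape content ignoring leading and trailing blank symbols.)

Execution trace:
Initial: [t0]aabc
Step 1: δ(t0, a) = (tA, b, R) → b[tA]abc

The machine reaches the accept state tA and halts.

After 1 step, the tape (ignoring leading/trailing blanks) is: babc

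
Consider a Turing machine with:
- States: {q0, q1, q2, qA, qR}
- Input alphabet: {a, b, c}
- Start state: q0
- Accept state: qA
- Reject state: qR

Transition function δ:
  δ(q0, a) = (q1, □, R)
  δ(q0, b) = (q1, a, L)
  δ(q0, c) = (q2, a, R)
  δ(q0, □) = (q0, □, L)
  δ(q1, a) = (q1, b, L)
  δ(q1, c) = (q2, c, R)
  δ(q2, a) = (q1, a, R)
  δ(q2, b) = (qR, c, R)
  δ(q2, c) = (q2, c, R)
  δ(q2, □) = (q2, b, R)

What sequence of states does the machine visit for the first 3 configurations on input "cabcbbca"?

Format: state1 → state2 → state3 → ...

Execution trace:
Initial: [q0]cabcbbca
Step 1: δ(q0, c) = (q2, a, R) → a[q2]abcbbca
Step 2: δ(q2, a) = (q1, a, R) → aa[q1]bcbbca

No transition is defined for δ(q1, b). By convention the machine halts and rejects.

State sequence: q0 → q2 → q1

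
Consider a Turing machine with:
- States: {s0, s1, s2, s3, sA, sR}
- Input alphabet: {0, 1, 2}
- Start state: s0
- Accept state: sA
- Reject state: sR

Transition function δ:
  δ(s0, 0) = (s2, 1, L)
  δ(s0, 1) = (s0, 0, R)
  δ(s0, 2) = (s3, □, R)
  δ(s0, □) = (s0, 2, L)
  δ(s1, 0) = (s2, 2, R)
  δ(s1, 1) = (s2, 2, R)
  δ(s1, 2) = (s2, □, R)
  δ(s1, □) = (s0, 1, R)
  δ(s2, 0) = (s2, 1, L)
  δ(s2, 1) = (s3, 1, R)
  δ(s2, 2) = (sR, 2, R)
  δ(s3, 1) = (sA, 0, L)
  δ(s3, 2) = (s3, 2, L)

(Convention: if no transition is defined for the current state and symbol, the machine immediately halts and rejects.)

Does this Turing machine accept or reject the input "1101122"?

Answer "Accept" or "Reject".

Execution trace:
Initial: [s0]1101122
Step 1: δ(s0, 1) = (s0, 0, R) → 0[s0]101122
Step 2: δ(s0, 1) = (s0, 0, R) → 00[s0]01122
Step 3: δ(s0, 0) = (s2, 1, L) → 0[s2]011122
Step 4: δ(s2, 0) = (s2, 1, L) → [s2]0111122
Step 5: δ(s2, 0) = (s2, 1, L) → [s2]□1111122

No transition is defined for δ(s2, □). By convention the machine halts and rejects.

Answer: Reject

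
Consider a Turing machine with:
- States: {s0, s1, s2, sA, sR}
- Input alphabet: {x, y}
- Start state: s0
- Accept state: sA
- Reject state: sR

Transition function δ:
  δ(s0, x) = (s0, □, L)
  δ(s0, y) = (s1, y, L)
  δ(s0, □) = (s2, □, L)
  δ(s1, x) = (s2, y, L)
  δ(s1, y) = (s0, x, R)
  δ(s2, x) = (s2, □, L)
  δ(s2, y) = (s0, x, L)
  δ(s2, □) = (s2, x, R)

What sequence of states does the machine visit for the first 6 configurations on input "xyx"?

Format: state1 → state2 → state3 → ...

Execution trace:
Initial: [s0]xyx
Step 1: δ(s0, x) = (s0, □, L) → [s0]□□yx
Step 2: δ(s0, □) = (s2, □, L) → [s2]□□□yx
Step 3: δ(s2, □) = (s2, x, R) → x[s2]□□yx
Step 4: δ(s2, □) = (s2, x, R) → xx[s2]□yx
Step 5: δ(s2, □) = (s2, x, R) → xxx[s2]yx

State sequence: s0 → s0 → s2 → s2 → s2 → s2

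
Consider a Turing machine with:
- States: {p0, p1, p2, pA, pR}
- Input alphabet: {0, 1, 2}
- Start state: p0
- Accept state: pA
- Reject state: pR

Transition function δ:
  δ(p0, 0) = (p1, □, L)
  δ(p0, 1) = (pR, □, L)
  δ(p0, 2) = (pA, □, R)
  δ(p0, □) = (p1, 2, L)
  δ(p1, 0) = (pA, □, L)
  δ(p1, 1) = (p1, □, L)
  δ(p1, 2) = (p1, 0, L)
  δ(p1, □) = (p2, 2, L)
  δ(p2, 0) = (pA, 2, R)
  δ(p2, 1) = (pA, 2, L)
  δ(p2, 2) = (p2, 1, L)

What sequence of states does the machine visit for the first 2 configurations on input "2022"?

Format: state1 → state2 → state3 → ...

Execution trace:
Initial: [p0]2022
Step 1: δ(p0, 2) = (pA, □, R) → □[pA]022

The machine reaches the accept state pA and halts.

State sequence: p0 → pA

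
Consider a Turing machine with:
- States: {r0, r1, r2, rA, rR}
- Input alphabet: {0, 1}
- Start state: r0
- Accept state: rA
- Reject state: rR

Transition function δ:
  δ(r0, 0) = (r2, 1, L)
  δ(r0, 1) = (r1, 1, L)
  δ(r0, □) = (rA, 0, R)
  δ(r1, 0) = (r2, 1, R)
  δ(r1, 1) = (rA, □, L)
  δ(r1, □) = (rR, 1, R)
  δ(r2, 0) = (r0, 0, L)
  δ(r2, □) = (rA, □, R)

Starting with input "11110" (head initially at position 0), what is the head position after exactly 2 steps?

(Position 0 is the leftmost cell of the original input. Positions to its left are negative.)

Execution trace (head position shown):
Step 0: [r0]11110  (head at position 0)
Step 1: move left → [r1]□11110  (head at position -1)
Step 2: move right → 1[rR]11110  (head at position 0)

After 2 steps, the head is at position 0.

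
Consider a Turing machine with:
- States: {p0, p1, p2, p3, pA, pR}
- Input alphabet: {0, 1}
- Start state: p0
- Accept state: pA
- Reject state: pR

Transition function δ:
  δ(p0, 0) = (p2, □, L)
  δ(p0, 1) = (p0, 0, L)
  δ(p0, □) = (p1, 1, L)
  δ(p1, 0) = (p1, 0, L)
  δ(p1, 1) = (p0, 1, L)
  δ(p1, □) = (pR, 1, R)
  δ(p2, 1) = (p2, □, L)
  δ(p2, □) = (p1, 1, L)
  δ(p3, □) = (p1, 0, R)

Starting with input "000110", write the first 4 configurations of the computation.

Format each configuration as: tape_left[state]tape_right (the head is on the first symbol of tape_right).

Transitions applied:
Step 1: δ(p0, 0) = (p2, □, L)
Step 2: δ(p2, □) = (p1, 1, L)
Step 3: δ(p1, □) = (pR, 1, R)

The first 4 configurations are:
[p0]000110 ⊢ [p2]□□00110 ⊢ [p1]□1□00110 ⊢ 1[pR]1□00110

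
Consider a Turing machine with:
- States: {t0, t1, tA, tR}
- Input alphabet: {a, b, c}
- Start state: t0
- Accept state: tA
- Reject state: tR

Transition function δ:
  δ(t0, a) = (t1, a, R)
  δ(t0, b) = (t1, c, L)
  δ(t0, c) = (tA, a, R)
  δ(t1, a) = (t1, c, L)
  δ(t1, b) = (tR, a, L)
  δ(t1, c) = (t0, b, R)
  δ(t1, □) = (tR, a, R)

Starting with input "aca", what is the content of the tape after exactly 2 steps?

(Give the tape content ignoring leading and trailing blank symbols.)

Execution trace:
Initial: [t0]aca
Step 1: δ(t0, a) = (t1, a, R) → a[t1]ca
Step 2: δ(t1, c) = (t0, b, R) → ab[t0]a

After 2 steps, the tape (ignoring leading/trailing blanks) is: aba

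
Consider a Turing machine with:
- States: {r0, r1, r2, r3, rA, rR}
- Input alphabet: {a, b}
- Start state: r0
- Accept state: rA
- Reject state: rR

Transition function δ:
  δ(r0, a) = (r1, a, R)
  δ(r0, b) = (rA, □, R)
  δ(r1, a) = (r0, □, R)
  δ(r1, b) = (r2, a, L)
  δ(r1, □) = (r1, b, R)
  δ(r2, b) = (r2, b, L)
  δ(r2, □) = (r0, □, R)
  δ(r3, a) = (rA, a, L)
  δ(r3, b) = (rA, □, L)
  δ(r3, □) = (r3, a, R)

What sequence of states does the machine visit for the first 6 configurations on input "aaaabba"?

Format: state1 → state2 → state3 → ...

Execution trace:
Initial: [r0]aaaabba
Step 1: δ(r0, a) = (r1, a, R) → a[r1]aaabba
Step 2: δ(r1, a) = (r0, □, R) → a□[r0]aabba
Step 3: δ(r0, a) = (r1, a, R) → a□a[r1]abba
Step 4: δ(r1, a) = (r0, □, R) → a□a□[r0]bba
Step 5: δ(r0, b) = (rA, □, R) → a□a□□[rA]ba

The machine reaches the accept state rA and halts.

State sequence: r0 → r1 → r0 → r1 → r0 → rA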